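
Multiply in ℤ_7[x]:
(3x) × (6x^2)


Expand and collect like terms; reduce coefficients mod 7:
x^0: 0·0 = 0 ≡ 0 (mod 7)
x^1: 0·0 + 3·0 = 0 ≡ 0 (mod 7)
x^2: 0·6 + 3·0 = 0 ≡ 0 (mod 7)
x^3: 3·6 = 18 ≡ 4 (mod 7)
Result: 4x^3

f · g = 4x^3


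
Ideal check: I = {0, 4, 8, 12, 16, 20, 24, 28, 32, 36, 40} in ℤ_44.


Check ideal conditions for I = {0, 4, 8, 12, 16, 20, 24, 28, 32, 36, 40} in ℤ_44:
(1) I is an additive subgroup? Yes
(2) For r ∈ ℤ_44 and a ∈ I: r·a ∈ I? Yes

Yes, I is an ideal of ℤ_44


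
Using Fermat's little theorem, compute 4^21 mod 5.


Fermat's little theorem: if p is prime and gcd(a,p)=1, then a^(p-1) ≡ 1 (mod p)
p = 5 is prime, gcd(4,5) = 1
Reduce exponent: 21 mod 4 = 1
So 4^21 ≡ 4^1 (mod 5)
4^1 mod 5 = 4

4^21 ≡ 4 (mod 5)


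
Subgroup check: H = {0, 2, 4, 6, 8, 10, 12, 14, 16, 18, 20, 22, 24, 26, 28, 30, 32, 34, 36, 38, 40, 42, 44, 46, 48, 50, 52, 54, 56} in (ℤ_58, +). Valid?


Subgroup test for H = {0, 2, 4, 6, 8, 10, 12, 14, 16, 18, 20, 22, 24, 26, 28, 30, 32, 34, 36, 38, 40, 42, 44, 46, 48, 50, 52, 54, 56} in (ℤ_58, +):
(1) 0 ∈ H? Yes
(2) Closure: for all a,b ∈ H, (a+b) mod 58 ∈ H? Yes
(3) Inverses: for all a ∈ H, -a mod 58 ∈ H? Yes

Yes, H is a subgroup of ℤ_58


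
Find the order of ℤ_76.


ℤ_n has n elements.

|ℤ_76| = 76


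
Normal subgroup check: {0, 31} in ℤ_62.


H = {0, 31} in ℤ_62
ℤ_62 is abelian; every subgroup of an abelian group is normal

Yes, normal subgroup


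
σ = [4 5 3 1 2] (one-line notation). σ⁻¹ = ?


To find σ⁻¹, swap domain and range:
σ(1) = 4 → σ⁻¹(4) = 1
σ(2) = 5 → σ⁻¹(5) = 2
σ(3) = 3 → σ⁻¹(3) = 3
σ(4) = 1 → σ⁻¹(1) = 4
σ(5) = 2 → σ⁻¹(2) = 5

σ⁻¹ = [4 5 3 1 2]


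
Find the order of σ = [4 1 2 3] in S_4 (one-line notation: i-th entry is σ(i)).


Cycle decomposition: (1 4 3 2)
Cycle lengths: 4
Order = lcm(4) = 4

ord(σ) = 4


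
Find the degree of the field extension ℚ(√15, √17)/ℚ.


[ℚ(√15,√17):ℚ] = [ℚ(√15,√17):ℚ(√15)]·[ℚ(√15):ℚ] = 2·2 = 4

[ℚ(√15, √17)/ℚ] = 4


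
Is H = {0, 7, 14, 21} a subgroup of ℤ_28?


Subgroup test for H = {0, 7, 14, 21} in (ℤ_28, +):
(1) 0 ∈ H? Yes
(2) Closure: for all a,b ∈ H, (a+b) mod 28 ∈ H? Yes
(3) Inverses: for all a ∈ H, -a mod 28 ∈ H? Yes

Yes, H is a subgroup of ℤ_28


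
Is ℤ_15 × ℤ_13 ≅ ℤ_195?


Comparing ℤ_15 × ℤ_13 and ℤ_195:
gcd(15,13) = 1, so ℤ_15 × ℤ_13 ≅ ℤ_195 (CRT)

Yes, ℤ_15 × ℤ_13 ≅ ℤ_195


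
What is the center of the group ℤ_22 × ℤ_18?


Z(G) = {g ∈ G | gx = xg for all x ∈ G}
Direct product of abelian groups is abelian, so Z(G) = G

Z(ℤ_22 × ℤ_18) = ℤ_22 × ℤ_18


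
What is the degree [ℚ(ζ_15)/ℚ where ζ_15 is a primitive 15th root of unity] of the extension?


[ℚ(ζ_n):ℚ] = deg Φ_n(x) = φ(n). Here φ(15) = 8

[ℚ(ζ_15)/ℚ where ζ_15 is a primitive 15th root of unity] = 8


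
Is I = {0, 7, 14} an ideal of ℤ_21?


Check ideal conditions for I = {0, 7, 14} in ℤ_21:
(1) I is an additive subgroup? Yes
(2) For r ∈ ℤ_21 and a ∈ I: r·a ∈ I? Yes

Yes, I is an ideal of ℤ_21


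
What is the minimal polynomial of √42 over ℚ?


√42 satisfies x² - 42 = 0, irreducible over ℚ since 42 is squarefree

Minimal polynomial: x² - 42


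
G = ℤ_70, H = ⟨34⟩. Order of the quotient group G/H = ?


|⟨34⟩| = n / gcd(34, 70) = 70 / 2 = 35
H is normal (ℤ_70 is abelian).
|G/H| = |G| / |H| = 70 / 35 = 2

|G/H| = 2


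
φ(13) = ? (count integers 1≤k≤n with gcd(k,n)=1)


φ(n) = count of k ∈ {1,...,n} with gcd(k,n)=1
Coprimes to 13: {1, 2, 3, 4, 5, 6, 7, 8, 9, 10, 11, 12}
Count: 12

φ(13) = 12


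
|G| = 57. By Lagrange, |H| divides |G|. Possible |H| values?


Lagrange's theorem: |H| divides |G|
|G| = 57
Divisors of 57: 1, 3, 19, 57

Possible subgroup orders: {1, 3, 19, 57}


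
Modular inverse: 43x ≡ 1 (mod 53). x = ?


Use the extended Euclidean algorithm to write 1 = 43·s + 53·t; then s mod 53 is the inverse.
Euclidean algorithm:
  43 = 0·53 + 43
  53 = 1·43 + 10
  43 = 4·10 + 3
  10 = 3·3 + 1
  3 = 3·1 + 0
gcd(43,53) = 1
Back-substitution gives: 43·(-16) + 53·(13) = 1
So 43⁻¹ ≡ -16 ≡ 37 (mod 53)
Check: 43 × 37 = 1591 ≡ 1 (mod 53) ✓

43⁻¹ ≡ 37 (mod 53)


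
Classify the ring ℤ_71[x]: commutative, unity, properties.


ℤ_71 is a field (n prime), so ℤ_71[x] is a commutative integral domain with unity
Commutative: Yes
Integral domain: Yes
Has unity: Yes

ℤ_71[x]: Commutative=Yes, Unity=Yes


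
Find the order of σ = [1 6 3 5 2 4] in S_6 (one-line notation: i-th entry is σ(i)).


Cycle decomposition: (2 6 4 5)
Cycle lengths: 4
Order = lcm(4) = 4

ord(σ) = 4


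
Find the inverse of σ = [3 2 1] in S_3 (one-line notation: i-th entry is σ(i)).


To find σ⁻¹, swap domain and range:
σ(1) = 3 → σ⁻¹(3) = 1
σ(2) = 2 → σ⁻¹(2) = 2
σ(3) = 1 → σ⁻¹(1) = 3

σ⁻¹ = [3 2 1]


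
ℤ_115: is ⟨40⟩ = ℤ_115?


g generates ℤ_n iff gcd(g, n) = 1
gcd(40, 115) = 5
Since gcd = 5 ≠ 1, ⟨40⟩ has order 23 < 115, so 40 is not a generator.

No, 40 does not generate ℤ_115


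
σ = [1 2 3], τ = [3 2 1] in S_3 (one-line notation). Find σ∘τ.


σ∘τ: apply τ first, then σ
1 →τ 3 →σ 3
2 →τ 2 →σ 2
3 →τ 1 →σ 1

σ∘τ = [3 2 1]


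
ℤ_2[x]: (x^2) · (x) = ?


Expand and collect like terms; reduce coefficients mod 2:
x^0: 0·0 = 0 ≡ 0 (mod 2)
x^1: 0·1 + 0·0 = 0 ≡ 0 (mod 2)
x^2: 0·1 + 1·0 = 0 ≡ 0 (mod 2)
x^3: 1·1 = 1 ≡ 1 (mod 2)
Result: x^3

f · g = x^3


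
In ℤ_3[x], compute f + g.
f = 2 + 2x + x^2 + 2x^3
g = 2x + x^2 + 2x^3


Add coefficients mod 3:
x^0: 2 + 0 = 2 (mod 3)
x^1: 2 + 2 = 1 (mod 3)
x^2: 1 + 1 = 2 (mod 3)
x^3: 2 + 2 = 1 (mod 3)
Result: 2 + x + 2x^2 + x^3

f + g = 2 + x + 2x^2 + x^3


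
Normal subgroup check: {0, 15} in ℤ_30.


H = {0, 15} in ℤ_30
ℤ_30 is abelian; every subgroup of an abelian group is normal

Yes, normal subgroup


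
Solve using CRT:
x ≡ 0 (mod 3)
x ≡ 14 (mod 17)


m₁ = 3, m₂ = 17, gcd = 1, so CRT applies. M = m₁·m₂ = 51
Let M₁ = M/m₁ = 17, M₂ = M/m₂ = 3
Find y₁ ≡ M₁⁻¹ (mod m₁): 17⁻¹ ≡ 2 (mod 3)
Find y₂ ≡ M₂⁻¹ (mod m₂): 3⁻¹ ≡ 6 (mod 17)
x = a₁·M₁·y₁ + a₂·M₂·y₂ = 0·17·2 + 14·3·6 = 252
Reduce mod 51: x ≡ 48
Check: 48 mod 3 = 0 ✓, 48 mod 17 = 14 ✓

x ≡ 48 (mod 51)


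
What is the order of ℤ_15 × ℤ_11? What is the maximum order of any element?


|ℤ_15 × ℤ_11| = 15 × 11 = 165
Max element order = lcm(15,11) = 165
Cyclic? Yes (gcd=1)

|ℤ_15×ℤ_11| = 165, max element order = 165


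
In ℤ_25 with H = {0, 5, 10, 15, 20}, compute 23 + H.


23 + H = {23 + h (mod 25) : h ∈ H}
23+0=23, 23+5=3, 23+10=8, 23+15=13, 23+20=18
23 + H = {3, 8, 13, 18, 23} = 3 + H

23 + H = {3, 8, 13, 18, 23}


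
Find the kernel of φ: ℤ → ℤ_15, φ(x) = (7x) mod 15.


Kernel = preimage of identity
ker(φ) = {x ∈ ℤ : 7x ≡ 0 (mod 15)}. gcd(7,15) = 1, so 7x ≡ 0 (mod 15) ⟺ x ≡ 0 (mod 15/1 = 15). Hence ker(φ) = 15ℤ

ker(φ) = 15ℤ


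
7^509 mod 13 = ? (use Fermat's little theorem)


Fermat's little theorem: if p is prime and gcd(a,p)=1, then a^(p-1) ≡ 1 (mod p)
p = 13 is prime, gcd(7,13) = 1
Reduce exponent: 509 mod 12 = 5
So 7^509 ≡ 7^5 (mod 13)
7^5 mod 13 = 11

7^509 ≡ 11 (mod 13)


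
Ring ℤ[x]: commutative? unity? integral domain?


Polynomial ring over ℤ (an integral domain) is a commutative integral domain with unity 1
Commutative: Yes
Integral domain: Yes
Has unity: Yes

ℤ[x]: Commutative=Yes, Unity=Yes


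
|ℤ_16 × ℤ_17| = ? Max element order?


|ℤ_16 × ℤ_17| = 16 × 17 = 272
Max element order = lcm(16,17) = 272
Cyclic? Yes (gcd=1)

|ℤ_16×ℤ_17| = 272, max element order = 272


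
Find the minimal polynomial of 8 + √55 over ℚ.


Let α = 8 + √55. Then α - 8 = √55, so (α - 8)² = 55, giving α² - 16α + 9 = 0. Degree 2 and α ∉ ℚ, so this is the minimal polynomial.

Minimal polynomial: x² - 16x + 9


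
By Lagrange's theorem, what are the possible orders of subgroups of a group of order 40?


Lagrange's theorem: |H| divides |G|
|G| = 40
Divisors of 40: 1, 2, 4, 5, 8, 10, 20, 40

Possible subgroup orders: {1, 2, 4, 5, 8, 10, 20, 40}


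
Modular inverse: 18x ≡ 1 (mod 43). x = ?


Use the extended Euclidean algorithm to write 1 = 18·s + 43·t; then s mod 43 is the inverse.
Euclidean algorithm:
  18 = 0·43 + 18
  43 = 2·18 + 7
  18 = 2·7 + 4
  7 = 1·4 + 3
  4 = 1·3 + 1
  3 = 3·1 + 0
gcd(18,43) = 1
Back-substitution gives: 18·(12) + 43·(-5) = 1
So 18⁻¹ ≡ 12 ≡ 12 (mod 43)
Check: 18 × 12 = 216 ≡ 1 (mod 43) ✓

18⁻¹ ≡ 12 (mod 43)


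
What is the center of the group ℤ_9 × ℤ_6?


Z(G) = {g ∈ G | gx = xg for all x ∈ G}
Direct product of abelian groups is abelian, so Z(G) = G

Z(ℤ_9 × ℤ_6) = ℤ_9 × ℤ_6


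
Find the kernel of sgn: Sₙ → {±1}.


Kernel = preimage of identity
ker(sgn) = even permutations = Aₙ

ker(sgn) = Aₙ


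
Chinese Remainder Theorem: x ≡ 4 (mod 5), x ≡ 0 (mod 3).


m₁ = 5, m₂ = 3, gcd = 1, so CRT applies. M = m₁·m₂ = 15
Let M₁ = M/m₁ = 3, M₂ = M/m₂ = 5
Find y₁ ≡ M₁⁻¹ (mod m₁): 3⁻¹ ≡ 2 (mod 5)
Find y₂ ≡ M₂⁻¹ (mod m₂): 5⁻¹ ≡ 2 (mod 3)
x = a₁·M₁·y₁ + a₂·M₂·y₂ = 4·3·2 + 0·5·2 = 24
Reduce mod 15: x ≡ 9
Check: 9 mod 5 = 4 ✓, 9 mod 3 = 0 ✓

x ≡ 9 (mod 15)


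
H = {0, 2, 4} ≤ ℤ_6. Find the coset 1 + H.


1 + H = {1 + h (mod 6) : h ∈ H}
1+0=1, 1+2=3, 1+4=5

1 + H = {1, 3, 5}


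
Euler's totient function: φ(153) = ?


Factor n: 153 = 3^2 × 17
φ(n) = n · ∏(1 - 1/p) over distinct primes p | n
φ(153) = 153 · (1 - 1/3) · (1 - 1/17) = 96

φ(153) = 96


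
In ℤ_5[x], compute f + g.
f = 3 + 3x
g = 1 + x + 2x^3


Add coefficients mod 5:
x^0: 3 + 1 = 4 (mod 5)
x^1: 3 + 1 = 4 (mod 5)
x^2: 0 + 0 = 0 (mod 5)
x^3: 0 + 2 = 2 (mod 5)
Result: 4 + 4x + 2x^3

f + g = 4 + 4x + 2x^3


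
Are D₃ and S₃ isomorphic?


Comparing D₃ and S₃:
Both are the unique non-abelian group of order 6

Yes, D₃ ≅ S₃


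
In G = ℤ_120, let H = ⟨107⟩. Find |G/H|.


|⟨107⟩| = n / gcd(107, 120) = 120 / 1 = 120
H is normal (ℤ_120 is abelian).
|G/H| = |G| / |H| = 120 / 120 = 1

|G/H| = 1


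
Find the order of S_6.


|S_n| = n! (number of permutations of n symbols)
|S_6| = 6! = 720

|S_6| = 720


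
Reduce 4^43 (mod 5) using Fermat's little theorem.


Fermat's little theorem: if p is prime and gcd(a,p)=1, then a^(p-1) ≡ 1 (mod p)
p = 5 is prime, gcd(4,5) = 1
Reduce exponent: 43 mod 4 = 3
So 4^43 ≡ 4^3 (mod 5)
4^3 mod 5 = 4

4^43 ≡ 4 (mod 5)


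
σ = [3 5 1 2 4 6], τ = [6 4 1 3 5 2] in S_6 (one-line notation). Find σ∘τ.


σ∘τ: apply τ first, then σ
1 →τ 6 →σ 6
2 →τ 4 →σ 2
3 →τ 1 →σ 3
4 →τ 3 →σ 1
5 →τ 5 →σ 4
6 →τ 2 →σ 5

σ∘τ = [6 2 3 1 4 5]


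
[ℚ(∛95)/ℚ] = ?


∛95 has minimal polynomial x³ - 95 (irreducible over ℚ since 95 is not a perfect cube)

[ℚ(∛95)/ℚ] = 3


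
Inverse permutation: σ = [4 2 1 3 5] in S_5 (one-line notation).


To find σ⁻¹, swap domain and range:
σ(1) = 4 → σ⁻¹(4) = 1
σ(2) = 2 → σ⁻¹(2) = 2
σ(3) = 1 → σ⁻¹(1) = 3
σ(4) = 3 → σ⁻¹(3) = 4
σ(5) = 5 → σ⁻¹(5) = 5

σ⁻¹ = [3 2 4 1 5]


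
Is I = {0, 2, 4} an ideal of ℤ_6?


Check ideal conditions for I = {0, 2, 4} in ℤ_6:
(1) I is an additive subgroup? Yes
(2) For r ∈ ℤ_6 and a ∈ I: r·a ∈ I? Yes

Yes, I is an ideal of ℤ_6


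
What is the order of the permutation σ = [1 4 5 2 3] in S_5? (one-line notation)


Cycle decomposition: (2 4) (3 5)
Cycle lengths: 2, 2
Order = lcm(2, 2) = 2

ord(σ) = 2


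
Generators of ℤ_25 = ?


g generates ℤ_n iff gcd(g,n) = 1
Prime factors of 25: 5
Generators are g ∈ {1,...,24} not divisible by any of these primes.
Generators: {1, 2, 3, 4, 6, 7, 8, 9, 11, 12, 13, 14, 16, 17, 18, 19, 21, 22, 23, 24}
Number of generators = φ(25) = 20

Generators of ℤ_25 = {1, 2, 3, 4, 6, 7, 8, 9, 11, 12, 13, 14, 16, 17, 18, 19, 21, 22, 23, 24}


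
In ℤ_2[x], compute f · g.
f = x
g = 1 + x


Expand and collect like terms; reduce coefficients mod 2:
x^0: 0·1 = 0 ≡ 0 (mod 2)
x^1: 0·1 + 1·1 = 1 ≡ 1 (mod 2)
x^2: 1·1 = 1 ≡ 1 (mod 2)
Result: x + x^2

f · g = x + x^2


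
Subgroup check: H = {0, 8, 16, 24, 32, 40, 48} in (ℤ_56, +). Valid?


Subgroup test for H = {0, 8, 16, 24, 32, 40, 48} in (ℤ_56, +):
(1) 0 ∈ H? Yes
(2) Closure: for all a,b ∈ H, (a+b) mod 56 ∈ H? Yes
(3) Inverses: for all a ∈ H, -a mod 56 ∈ H? Yes

Yes, H is a subgroup of ℤ_56


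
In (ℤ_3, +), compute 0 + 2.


Operation: addition mod 3
0 + 2 = (a + b) mod 3 with a = 0, b = 2

0 + 2 = 2


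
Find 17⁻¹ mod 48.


Use the extended Euclidean algorithm to write 1 = 17·s + 48·t; then s mod 48 is the inverse.
Euclidean algorithm:
  17 = 0·48 + 17
  48 = 2·17 + 14
  17 = 1·14 + 3
  14 = 4·3 + 2
  3 = 1·2 + 1
  2 = 2·1 + 0
gcd(17,48) = 1
Back-substitution gives: 17·(17) + 48·(-6) = 1
So 17⁻¹ ≡ 17 ≡ 17 (mod 48)
Check: 17 × 17 = 289 ≡ 1 (mod 48) ✓

17⁻¹ ≡ 17 (mod 48)


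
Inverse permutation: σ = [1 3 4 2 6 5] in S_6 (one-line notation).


To find σ⁻¹, swap domain and range:
σ(1) = 1 → σ⁻¹(1) = 1
σ(2) = 3 → σ⁻¹(3) = 2
σ(3) = 4 → σ⁻¹(4) = 3
σ(4) = 2 → σ⁻¹(2) = 4
σ(5) = 6 → σ⁻¹(6) = 5
σ(6) = 5 → σ⁻¹(5) = 6

σ⁻¹ = [1 4 2 3 6 5]


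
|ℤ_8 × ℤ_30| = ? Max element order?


|ℤ_8 × ℤ_30| = 8 × 30 = 240
Max element order = lcm(8,30) = 120
Cyclic? No (gcd=2)

|ℤ_8×ℤ_30| = 240, max element order = 120


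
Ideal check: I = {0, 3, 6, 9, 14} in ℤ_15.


Check ideal conditions for I = {0, 3, 6, 9, 14} in ℤ_15:
(1) I is an additive subgroup? No
(2) For r ∈ ℤ_15 and a ∈ I: r·a ∈ I? No  [counterexample: r=2, a=6, r·a mod 15 = 12 ∉ I]

No, I is not an ideal of ℤ_15


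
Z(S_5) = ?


Z(G) = {g ∈ G | gx = xg for all x ∈ G}
S_n is non-abelian for n ≥ 3; Z(S_5) is trivial

Z(S_5) = {e}


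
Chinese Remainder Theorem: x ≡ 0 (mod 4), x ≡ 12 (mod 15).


m₁ = 4, m₂ = 15, gcd = 1, so CRT applies. M = m₁·m₂ = 60
Let M₁ = M/m₁ = 15, M₂ = M/m₂ = 4
Find y₁ ≡ M₁⁻¹ (mod m₁): 15⁻¹ ≡ 3 (mod 4)
Find y₂ ≡ M₂⁻¹ (mod m₂): 4⁻¹ ≡ 4 (mod 15)
x = a₁·M₁·y₁ + a₂·M₂·y₂ = 0·15·3 + 12·4·4 = 192
Reduce mod 60: x ≡ 12
Check: 12 mod 4 = 0 ✓, 12 mod 15 = 12 ✓

x ≡ 12 (mod 60)


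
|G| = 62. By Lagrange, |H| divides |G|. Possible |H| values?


Lagrange's theorem: |H| divides |G|
|G| = 62
Divisors of 62: 1, 2, 31, 62

Possible subgroup orders: {1, 2, 31, 62}


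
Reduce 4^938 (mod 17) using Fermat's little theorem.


Fermat's little theorem: if p is prime and gcd(a,p)=1, then a^(p-1) ≡ 1 (mod p)
p = 17 is prime, gcd(4,17) = 1
Reduce exponent: 938 mod 16 = 10
So 4^938 ≡ 4^10 (mod 17)
4^10 mod 17 = 16

4^938 ≡ 16 (mod 17)


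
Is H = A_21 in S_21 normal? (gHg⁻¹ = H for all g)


H = A_21 in S_21
A_21 has index 2 in S_21, and every subgroup of index 2 is normal

Yes, normal subgroup


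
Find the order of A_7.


|A_n| = n!/2 (even permutations)
|A_7| = 7!/2 = 5040/2 = 2520

|A_7| = 2520


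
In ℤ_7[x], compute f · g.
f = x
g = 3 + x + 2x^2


Expand and collect like terms; reduce coefficients mod 7:
x^0: 0·3 = 0 ≡ 0 (mod 7)
x^1: 0·1 + 1·3 = 3 ≡ 3 (mod 7)
x^2: 0·2 + 1·1 = 1 ≡ 1 (mod 7)
x^3: 1·2 = 2 ≡ 2 (mod 7)
Result: 3x + x^2 + 2x^3

f · g = 3x + x^2 + 2x^3


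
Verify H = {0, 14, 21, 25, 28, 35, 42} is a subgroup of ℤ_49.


Subgroup test for H = {0, 14, 21, 25, 28, 35, 42} in (ℤ_49, +):
(1) 0 ∈ H? Yes
(2) Closure: for all a,b ∈ H, (a+b) mod 49 ∈ H? No  [counterexample: 14 + 25 = 39 ∉ H]
(3) Inverses: for all a ∈ H, -a mod 49 ∈ H? No

No, H is not a subgroup of ℤ_49


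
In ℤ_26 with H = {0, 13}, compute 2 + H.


2 + H = {2 + h (mod 26) : h ∈ H}
2+0=2, 2+13=15

2 + H = {2, 15}


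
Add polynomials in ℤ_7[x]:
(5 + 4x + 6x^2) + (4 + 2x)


Add coefficients mod 7:
x^0: 5 + 4 = 2 (mod 7)
x^1: 4 + 2 = 6 (mod 7)
x^2: 6 + 0 = 6 (mod 7)
Result: 2 + 6x + 6x^2

f + g = 2 + 6x + 6x^2


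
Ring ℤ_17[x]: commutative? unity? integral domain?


ℤ_17 is a field (n prime), so ℤ_17[x] is a commutative integral domain with unity
Commutative: Yes
Integral domain: Yes
Has unity: Yes

ℤ_17[x]: Commutative=Yes, Unity=Yes


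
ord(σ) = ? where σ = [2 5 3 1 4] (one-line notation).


Cycle decomposition: (1 2 5 4)
Cycle lengths: 4
Order = lcm(4) = 4

ord(σ) = 4


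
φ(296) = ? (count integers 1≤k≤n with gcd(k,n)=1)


Factor n: 296 = 2^3 × 37
φ(n) = n · ∏(1 - 1/p) over distinct primes p | n
φ(296) = 296 · (1 - 1/2) · (1 - 1/37) = 144

φ(296) = 144


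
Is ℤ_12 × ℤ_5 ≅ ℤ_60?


Comparing ℤ_12 × ℤ_5 and ℤ_60:
gcd(12,5) = 1, so ℤ_12 × ℤ_5 ≅ ℤ_60 (CRT)

Yes, ℤ_12 × ℤ_5 ≅ ℤ_60


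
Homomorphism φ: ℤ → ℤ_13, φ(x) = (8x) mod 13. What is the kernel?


Kernel = preimage of identity
ker(φ) = {x ∈ ℤ : 8x ≡ 0 (mod 13)}. gcd(8,13) = 1, so 8x ≡ 0 (mod 13) ⟺ x ≡ 0 (mod 13/1 = 13). Hence ker(φ) = 13ℤ

ker(φ) = 13ℤ


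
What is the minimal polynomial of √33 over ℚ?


√33 satisfies x² - 33 = 0, irreducible over ℚ since 33 is squarefree

Minimal polynomial: x² - 33


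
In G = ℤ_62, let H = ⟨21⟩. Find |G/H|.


|⟨21⟩| = n / gcd(21, 62) = 62 / 1 = 62
H is normal (ℤ_62 is abelian).
|G/H| = |G| / |H| = 62 / 62 = 1

|G/H| = 1


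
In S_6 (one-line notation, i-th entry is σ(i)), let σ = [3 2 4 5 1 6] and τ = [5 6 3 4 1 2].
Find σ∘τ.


σ∘τ: apply τ first, then σ
1 →τ 5 →σ 1
2 →τ 6 →σ 6
3 →τ 3 →σ 4
4 →τ 4 →σ 5
5 →τ 1 →σ 3
6 →τ 2 →σ 2

σ∘τ = [1 6 4 5 3 2]


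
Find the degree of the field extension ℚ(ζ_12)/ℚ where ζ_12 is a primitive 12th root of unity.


[ℚ(ζ_n):ℚ] = deg Φ_n(x) = φ(n). Here φ(12) = 4

[ℚ(ζ_12)/ℚ where ζ_12 is a primitive 12th root of unity] = 4


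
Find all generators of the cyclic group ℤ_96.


g generates ℤ_n iff gcd(g,n) = 1
Prime factors of 96: 2, 3
Generators are g ∈ {1,...,95} not divisible by any of these primes.
Generators: {1, 5, 7, 11, 13, 17, 19, 23, 25, 29, 31, 35, 37, 41, 43, 47, 49, 53, 55, 59, 61, 65, 67, 71, 73, 77, 79, 83, 85, 89, 91, 95}
Number of generators = φ(96) = 32

Generators of ℤ_96 = {1, 5, 7, 11, 13, 17, 19, 23, 25, 29, 31, 35, 37, 41, 43, 47, 49, 53, 55, 59, 61, 65, 67, 71, 73, 77, 79, 83, 85, 89, 91, 95}


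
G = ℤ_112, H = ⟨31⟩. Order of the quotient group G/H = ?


|⟨31⟩| = n / gcd(31, 112) = 112 / 1 = 112
H is normal (ℤ_112 is abelian).
|G/H| = |G| / |H| = 112 / 112 = 1

|G/H| = 1


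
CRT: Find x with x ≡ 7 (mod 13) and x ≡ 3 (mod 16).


m₁ = 13, m₂ = 16, gcd = 1, so CRT applies. M = m₁·m₂ = 208
Let M₁ = M/m₁ = 16, M₂ = M/m₂ = 13
Find y₁ ≡ M₁⁻¹ (mod m₁): 16⁻¹ ≡ 9 (mod 13)
Find y₂ ≡ M₂⁻¹ (mod m₂): 13⁻¹ ≡ 5 (mod 16)
x = a₁·M₁·y₁ + a₂·M₂·y₂ = 7·16·9 + 3·13·5 = 1203
Reduce mod 208: x ≡ 163
Check: 163 mod 13 = 7 ✓, 163 mod 16 = 3 ✓

x ≡ 163 (mod 208)


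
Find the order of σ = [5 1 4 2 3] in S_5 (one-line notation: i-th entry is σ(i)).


Cycle decomposition: (1 5 3 4 2)
Cycle lengths: 5
Order = lcm(5) = 5

ord(σ) = 5


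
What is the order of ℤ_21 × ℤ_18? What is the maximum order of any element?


|ℤ_21 × ℤ_18| = 21 × 18 = 378
Max element order = lcm(21,18) = 126
Cyclic? No (gcd=3)

|ℤ_21×ℤ_18| = 378, max element order = 126


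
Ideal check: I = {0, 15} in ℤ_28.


Check ideal conditions for I = {0, 15} in ℤ_28:
(1) I is an additive subgroup? No
(2) For r ∈ ℤ_28 and a ∈ I: r·a ∈ I? No  [counterexample: r=2, a=15, r·a mod 28 = 2 ∉ I]

No, I is not an ideal of ℤ_28


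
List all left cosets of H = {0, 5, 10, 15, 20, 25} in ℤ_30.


H = {0, 5, 10, 15, 20, 25}, |H| = 6
Number of cosets = |G|/|H| = 30/6 = 5
0 + H = {0, 5, 10, 15, 20, 25}
1 + H = {1, 6, 11, 16, 21, 26}
2 + H = {2, 7, 12, 17, 22, 27}
3 + H = {3, 8, 13, 18, 23, 28}
4 + H = {4, 9, 14, 19, 24, 29}

Cosets: 0+H={0,5,10,15,20,25}; 1+H={1,6,11,16,21,26}; 2+H={2,7,12,17,22,27}; 3+H={3,8,13,18,23,28}; 4+H={4,9,14,19,24,29}


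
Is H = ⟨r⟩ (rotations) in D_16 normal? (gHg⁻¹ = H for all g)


H = ⟨r⟩ (rotations) in D_16
The rotation subgroup ⟨r⟩ has index 2 in D_16, so it is normal

Yes, normal subgroup


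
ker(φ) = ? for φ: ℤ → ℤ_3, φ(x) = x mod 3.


Kernel = preimage of identity
ker(φ) = {x ∈ ℤ : x ≡ 0 (mod 3)} = 3ℤ = {0, ±3, ±6, ...}

ker(φ) = 3ℤ


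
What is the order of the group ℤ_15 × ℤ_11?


|A × B| = |A| · |B|
|ℤ_15 × ℤ_11| = 15 × 11 = 165

|ℤ_15 × ℤ_11| = 165


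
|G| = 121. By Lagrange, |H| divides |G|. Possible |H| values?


Lagrange's theorem: |H| divides |G|
|G| = 121
Divisors of 121: 1, 11, 121

Possible subgroup orders: {1, 11, 121}


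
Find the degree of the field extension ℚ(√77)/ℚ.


√77 has minimal polynomial x² - 77 (irreducible over ℚ since 77 is squarefree)

[ℚ(√77)/ℚ] = 2


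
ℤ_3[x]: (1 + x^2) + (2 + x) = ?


Add coefficients mod 3:
x^0: 1 + 2 = 0 (mod 3)
x^1: 0 + 1 = 1 (mod 3)
x^2: 1 + 0 = 1 (mod 3)
Result: x + x^2

f + g = x + x^2


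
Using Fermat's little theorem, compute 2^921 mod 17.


Fermat's little theorem: if p is prime and gcd(a,p)=1, then a^(p-1) ≡ 1 (mod p)
p = 17 is prime, gcd(2,17) = 1
Reduce exponent: 921 mod 16 = 9
So 2^921 ≡ 2^9 (mod 17)
2^9 mod 17 = 2

2^921 ≡ 2 (mod 17)


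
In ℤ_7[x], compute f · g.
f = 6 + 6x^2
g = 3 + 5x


Expand and collect like terms; reduce coefficients mod 7:
x^0: 6·3 = 18 ≡ 4 (mod 7)
x^1: 6·5 + 0·3 = 30 ≡ 2 (mod 7)
x^2: 0·5 + 6·3 = 18 ≡ 4 (mod 7)
x^3: 6·5 = 30 ≡ 2 (mod 7)
Result: 4 + 2x + 4x^2 + 2x^3

f · g = 4 + 2x + 4x^2 + 2x^3


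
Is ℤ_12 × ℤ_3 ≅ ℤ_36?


Comparing ℤ_12 × ℤ_3 and ℤ_36:
gcd(12,3) = 3 ≠ 1. Max element order in ℤ_12×ℤ_3 is lcm(12,3) = 12 < 36, so it has no element of order 36

No, ℤ_12 × ℤ_3 ≇ ℤ_36


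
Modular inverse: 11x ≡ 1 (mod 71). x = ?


Use the extended Euclidean algorithm to write 1 = 11·s + 71·t; then s mod 71 is the inverse.
Euclidean algorithm:
  11 = 0·71 + 11
  71 = 6·11 + 5
  11 = 2·5 + 1
  5 = 5·1 + 0
gcd(11,71) = 1
Back-substitution gives: 11·(13) + 71·(-2) = 1
So 11⁻¹ ≡ 13 ≡ 13 (mod 71)
Check: 11 × 13 = 143 ≡ 1 (mod 71) ✓

11⁻¹ ≡ 13 (mod 71)


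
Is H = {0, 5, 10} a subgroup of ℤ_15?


Subgroup test for H = {0, 5, 10} in (ℤ_15, +):
(1) 0 ∈ H? Yes
(2) Closure: for all a,b ∈ H, (a+b) mod 15 ∈ H? Yes
(3) Inverses: for all a ∈ H, -a mod 15 ∈ H? Yes

Yes, H is a subgroup of ℤ_15


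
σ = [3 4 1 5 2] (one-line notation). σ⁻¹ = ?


To find σ⁻¹, swap domain and range:
σ(1) = 3 → σ⁻¹(3) = 1
σ(2) = 4 → σ⁻¹(4) = 2
σ(3) = 1 → σ⁻¹(1) = 3
σ(4) = 5 → σ⁻¹(5) = 4
σ(5) = 2 → σ⁻¹(2) = 5

σ⁻¹ = [3 5 1 2 4]


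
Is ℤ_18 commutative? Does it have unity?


ℤ_18 is a commutative ring with unity 1; 18 = 2×9 is composite, so 2·9 ≡ 0 gives zero divisors (not an integral domain)
Commutative: Yes
Integral domain: No
Has unity: Yes

ℤ_18: Commutative=Yes, Unity=Yes


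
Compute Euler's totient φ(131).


Factor n: 131 = 131
φ(n) = n · ∏(1 - 1/p) over distinct primes p | n
φ(131) = 131 · (1 - 1/131) = 130

φ(131) = 130


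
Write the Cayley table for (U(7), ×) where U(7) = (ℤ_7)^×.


Elements: {1, 2, 3, 4, 5, 6}
Operation: multiplication mod 7
Entry (a, b) = (a × b) mod 7

Cayley table:
  | 1 | 2 | 3 | 4 | 5 | 6
1 | 1 | 2 | 3 | 4 | 5 | 6
2 | 2 | 4 | 6 | 1 | 3 | 5
3 | 3 | 6 | 2 | 5 | 1 | 4
4 | 4 | 1 | 5 | 2 | 6 | 3
5 | 5 | 3 | 1 | 6 | 4 | 2
6 | 6 | 5 | 4 | 3 | 2 | 1


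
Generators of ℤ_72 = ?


g generates ℤ_n iff gcd(g,n) = 1
Prime factors of 72: 2, 3
Generators are g ∈ {1,...,71} not divisible by any of these primes.
Generators: {1, 5, 7, 11, 13, 17, 19, 23, 25, 29, 31, 35, 37, 41, 43, 47, 49, 53, 55, 59, 61, 65, 67, 71}
Number of generators = φ(72) = 24

Generators of ℤ_72 = {1, 5, 7, 11, 13, 17, 19, 23, 25, 29, 31, 35, 37, 41, 43, 47, 49, 53, 55, 59, 61, 65, 67, 71}


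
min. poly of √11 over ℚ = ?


√11 satisfies x² - 11 = 0, irreducible over ℚ since 11 is squarefree

Minimal polynomial: x² - 11


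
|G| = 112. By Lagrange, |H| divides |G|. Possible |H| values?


Lagrange's theorem: |H| divides |G|
|G| = 112
Divisors of 112: 1, 2, 4, 7, 8, 14, 16, 28, 56, 112

Possible subgroup orders: {1, 2, 4, 7, 8, 14, 16, 28, 56, 112}


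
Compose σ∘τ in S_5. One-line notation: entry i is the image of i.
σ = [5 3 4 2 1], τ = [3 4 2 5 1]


σ∘τ: apply τ first, then σ
1 →τ 3 →σ 4
2 →τ 4 →σ 2
3 →τ 2 →σ 3
4 →τ 5 →σ 1
5 →τ 1 →σ 5

σ∘τ = [4 2 3 1 5]


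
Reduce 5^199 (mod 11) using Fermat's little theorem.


Fermat's little theorem: if p is prime and gcd(a,p)=1, then a^(p-1) ≡ 1 (mod p)
p = 11 is prime, gcd(5,11) = 1
Reduce exponent: 199 mod 10 = 9
So 5^199 ≡ 5^9 (mod 11)
5^9 mod 11 = 9

5^199 ≡ 9 (mod 11)


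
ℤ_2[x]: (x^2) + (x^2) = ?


Add coefficients mod 2:
x^0: 0 + 0 = 0 (mod 2)
x^1: 0 + 0 = 0 (mod 2)
x^2: 1 + 1 = 0 (mod 2)
Result: 0

f + g = 0


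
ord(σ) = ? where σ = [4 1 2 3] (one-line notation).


Cycle decomposition: (1 4 3 2)
Cycle lengths: 4
Order = lcm(4) = 4

ord(σ) = 4


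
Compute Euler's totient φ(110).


Factor n: 110 = 2 × 5 × 11
φ(n) = n · ∏(1 - 1/p) over distinct primes p | n
φ(110) = 110 · (1 - 1/2) · (1 - 1/5) · (1 - 1/11) = 40

φ(110) = 40


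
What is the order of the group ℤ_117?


ℤ_n has n elements.

|ℤ_117| = 117


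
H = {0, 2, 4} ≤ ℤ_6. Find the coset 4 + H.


4 + H = {4 + h (mod 6) : h ∈ H}
4+0=4, 4+2=0, 4+4=2
4 + H = {0, 2, 4} = 0 + H

4 + H = {0, 2, 4}


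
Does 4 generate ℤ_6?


g generates ℤ_n iff gcd(g, n) = 1
gcd(4, 6) = 2
Since gcd = 2 ≠ 1, ⟨4⟩ has order 3 < 6, so 4 is not a generator.

No, 4 does not generate ℤ_6


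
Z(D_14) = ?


Z(G) = {g ∈ G | gx = xg for all x ∈ G}
For even n, Z(D_n) = {e, r^(n/2)}: the 180° rotation r^7 commutes with every reflection and rotation

Z(D_14) = {e, r^7}


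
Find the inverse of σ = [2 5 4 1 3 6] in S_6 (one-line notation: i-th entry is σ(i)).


To find σ⁻¹, swap domain and range:
σ(1) = 2 → σ⁻¹(2) = 1
σ(2) = 5 → σ⁻¹(5) = 2
σ(3) = 4 → σ⁻¹(4) = 3
σ(4) = 1 → σ⁻¹(1) = 4
σ(5) = 3 → σ⁻¹(3) = 5
σ(6) = 6 → σ⁻¹(6) = 6

σ⁻¹ = [4 1 5 3 2 6]


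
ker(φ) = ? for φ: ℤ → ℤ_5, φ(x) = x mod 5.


Kernel = preimage of identity
ker(φ) = {x ∈ ℤ : x ≡ 0 (mod 5)} = 5ℤ = {0, ±5, ±10, ...}

ker(φ) = 5ℤ


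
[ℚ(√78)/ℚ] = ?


√78 has minimal polynomial x² - 78 (irreducible over ℚ since 78 is squarefree)

[ℚ(√78)/ℚ] = 2


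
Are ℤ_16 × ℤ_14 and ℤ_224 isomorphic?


Comparing ℤ_16 × ℤ_14 and ℤ_224:
gcd(16,14) = 2 ≠ 1. Max element order in ℤ_16×ℤ_14 is lcm(16,14) = 112 < 224, so it has no element of order 224

No, ℤ_16 × ℤ_14 ≇ ℤ_224


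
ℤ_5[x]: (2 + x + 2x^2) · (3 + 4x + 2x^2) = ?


Expand and collect like terms; reduce coefficients mod 5:
x^0: 2·3 = 6 ≡ 1 (mod 5)
x^1: 2·4 + 1·3 = 11 ≡ 1 (mod 5)
x^2: 2·2 + 1·4 + 2·3 = 14 ≡ 4 (mod 5)
x^3: 1·2 + 2·4 = 10 ≡ 0 (mod 5)
x^4: 2·2 = 4 ≡ 4 (mod 5)
Result: 1 + x + 4x^2 + 4x^4

f · g = 1 + x + 4x^2 + 4x^4


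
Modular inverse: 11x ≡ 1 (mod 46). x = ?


Use the extended Euclidean algorithm to write 1 = 11·s + 46·t; then s mod 46 is the inverse.
Euclidean algorithm:
  11 = 0·46 + 11
  46 = 4·11 + 2
  11 = 5·2 + 1
  2 = 2·1 + 0
gcd(11,46) = 1
Back-substitution gives: 11·(21) + 46·(-5) = 1
So 11⁻¹ ≡ 21 ≡ 21 (mod 46)
Check: 11 × 21 = 231 ≡ 1 (mod 46) ✓

11⁻¹ ≡ 21 (mod 46)


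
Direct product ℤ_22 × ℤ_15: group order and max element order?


|ℤ_22 × ℤ_15| = 22 × 15 = 330
Max element order = lcm(22,15) = 330
Cyclic? Yes (gcd=1)

|ℤ_22×ℤ_15| = 330, max element order = 330


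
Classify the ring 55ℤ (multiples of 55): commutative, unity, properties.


55ℤ is a commutative ring under +,× but has no multiplicative identity (1 ∉ 55ℤ); it has no zero divisors, but without unity it is not an integral domain
Commutative: Yes
Integral domain: No
Has unity: No

55ℤ (multiples of 55): Commutative=Yes, Unity=No


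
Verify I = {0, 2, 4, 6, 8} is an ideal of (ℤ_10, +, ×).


Check ideal conditions for I = {0, 2, 4, 6, 8} in ℤ_10:
(1) I is an additive subgroup? Yes
(2) For r ∈ ℤ_10 and a ∈ I: r·a ∈ I? Yes

Yes, I is an ideal of ℤ_10


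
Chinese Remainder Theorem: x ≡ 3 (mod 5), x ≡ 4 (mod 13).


m₁ = 5, m₂ = 13, gcd = 1, so CRT applies. M = m₁·m₂ = 65
Let M₁ = M/m₁ = 13, M₂ = M/m₂ = 5
Find y₁ ≡ M₁⁻¹ (mod m₁): 13⁻¹ ≡ 2 (mod 5)
Find y₂ ≡ M₂⁻¹ (mod m₂): 5⁻¹ ≡ 8 (mod 13)
x = a₁·M₁·y₁ + a₂·M₂·y₂ = 3·13·2 + 4·5·8 = 238
Reduce mod 65: x ≡ 43
Check: 43 mod 5 = 3 ✓, 43 mod 13 = 4 ✓

x ≡ 43 (mod 65)


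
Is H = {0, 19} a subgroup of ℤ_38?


Subgroup test for H = {0, 19} in (ℤ_38, +):
(1) 0 ∈ H? Yes
(2) Closure: for all a,b ∈ H, (a+b) mod 38 ∈ H? Yes
(3) Inverses: for all a ∈ H, -a mod 38 ∈ H? Yes

Yes, H is a subgroup of ℤ_38


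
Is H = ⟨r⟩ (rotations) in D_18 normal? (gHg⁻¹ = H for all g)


H = ⟨r⟩ (rotations) in D_18
The rotation subgroup ⟨r⟩ has index 2 in D_18, so it is normal

Yes, normal subgroup


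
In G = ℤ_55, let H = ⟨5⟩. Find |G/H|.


|⟨5⟩| = n / gcd(5, 55) = 55 / 5 = 11
H is normal (ℤ_55 is abelian).
|G/H| = |G| / |H| = 55 / 11 = 5

|G/H| = 5


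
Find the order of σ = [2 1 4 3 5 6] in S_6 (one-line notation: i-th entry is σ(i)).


Cycle decomposition: (1 2) (3 4)
Cycle lengths: 2, 2
Order = lcm(2, 2) = 2

ord(σ) = 2


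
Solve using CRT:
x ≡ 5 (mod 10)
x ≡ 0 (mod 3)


m₁ = 10, m₂ = 3, gcd = 1, so CRT applies. M = m₁·m₂ = 30
Let M₁ = M/m₁ = 3, M₂ = M/m₂ = 10
Find y₁ ≡ M₁⁻¹ (mod m₁): 3⁻¹ ≡ 7 (mod 10)
Find y₂ ≡ M₂⁻¹ (mod m₂): 10⁻¹ ≡ 1 (mod 3)
x = a₁·M₁·y₁ + a₂·M₂·y₂ = 5·3·7 + 0·10·1 = 105
Reduce mod 30: x ≡ 15
Check: 15 mod 10 = 5 ✓, 15 mod 3 = 0 ✓

x ≡ 15 (mod 30)


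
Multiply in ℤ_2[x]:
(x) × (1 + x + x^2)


Expand and collect like terms; reduce coefficients mod 2:
x^0: 0·1 = 0 ≡ 0 (mod 2)
x^1: 0·1 + 1·1 = 1 ≡ 1 (mod 2)
x^2: 0·1 + 1·1 = 1 ≡ 1 (mod 2)
x^3: 1·1 = 1 ≡ 1 (mod 2)
Result: x + x^2 + x^3

f · g = x + x^2 + x^3


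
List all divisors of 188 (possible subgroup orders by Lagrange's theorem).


Lagrange's theorem: |H| divides |G|
|G| = 188
Divisors of 188: 1, 2, 4, 47, 94, 188

Possible subgroup orders: {1, 2, 4, 47, 94, 188}


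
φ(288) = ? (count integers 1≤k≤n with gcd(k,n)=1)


Factor n: 288 = 2^5 × 3^2
φ(n) = n · ∏(1 - 1/p) over distinct primes p | n
φ(288) = 288 · (1 - 1/2) · (1 - 1/3) = 96

φ(288) = 96


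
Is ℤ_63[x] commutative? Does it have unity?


ℤ_63 has zero divisors (3·21 ≡ 0), and these lift to constant zero divisors in ℤ_63[x]; so not an integral domain
Commutative: Yes
Integral domain: No
Has unity: Yes

ℤ_63[x]: Commutative=Yes, Unity=Yes


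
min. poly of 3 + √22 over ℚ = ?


Let α = 3 + √22. Then α - 3 = √22, so (α - 3)² = 22, giving α² - 6α - 13 = 0. Degree 2 and α ∉ ℚ, so this is the minimal polynomial.

Minimal polynomial: x² - 6x - 13


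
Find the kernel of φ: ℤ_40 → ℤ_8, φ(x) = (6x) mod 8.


Kernel = preimage of identity
ker(φ) = {x ∈ ℤ_40 : 6x ≡ 0 (mod 8)}. Since 8 | 40, φ is well-defined. The kernel is the cyclic subgroup ⟨4⟩ of ℤ_40 (order 10), i.e. {0, 4, 8, 12, 16, 20, 24, 28, 32, 36}

ker(φ) = {0, 4, 8, 12, 16, 20, 24, 28, 32, 36}


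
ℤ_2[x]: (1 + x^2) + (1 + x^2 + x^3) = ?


Add coefficients mod 2:
x^0: 1 + 1 = 0 (mod 2)
x^1: 0 + 0 = 0 (mod 2)
x^2: 1 + 1 = 0 (mod 2)
x^3: 0 + 1 = 1 (mod 2)
Result: x^3

f + g = x^3


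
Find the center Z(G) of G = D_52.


Z(G) = {g ∈ G | gx = xg for all x ∈ G}
For even n, Z(D_n) = {e, r^(n/2)}: the 180° rotation r^26 commutes with every reflection and rotation

Z(D_52) = {e, r^26}


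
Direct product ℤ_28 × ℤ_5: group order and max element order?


|ℤ_28 × ℤ_5| = 28 × 5 = 140
Max element order = lcm(28,5) = 140
Cyclic? Yes (gcd=1)

|ℤ_28×ℤ_5| = 140, max element order = 140


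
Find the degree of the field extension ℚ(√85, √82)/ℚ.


[ℚ(√85,√82):ℚ] = [ℚ(√85,√82):ℚ(√85)]·[ℚ(√85):ℚ] = 2·2 = 4

[ℚ(√85, √82)/ℚ] = 4


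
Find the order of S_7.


|S_n| = n! (number of permutations of n symbols)
|S_7| = 7! = 5040

|S_7| = 5040


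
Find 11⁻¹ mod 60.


Use the extended Euclidean algorithm to write 1 = 11·s + 60·t; then s mod 60 is the inverse.
Euclidean algorithm:
  11 = 0·60 + 11
  60 = 5·11 + 5
  11 = 2·5 + 1
  5 = 5·1 + 0
gcd(11,60) = 1
Back-substitution gives: 11·(11) + 60·(-2) = 1
So 11⁻¹ ≡ 11 ≡ 11 (mod 60)
Check: 11 × 11 = 121 ≡ 1 (mod 60) ✓

11⁻¹ ≡ 11 (mod 60)


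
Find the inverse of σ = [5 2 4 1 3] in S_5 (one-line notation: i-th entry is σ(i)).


To find σ⁻¹, swap domain and range:
σ(1) = 5 → σ⁻¹(5) = 1
σ(2) = 2 → σ⁻¹(2) = 2
σ(3) = 4 → σ⁻¹(4) = 3
σ(4) = 1 → σ⁻¹(1) = 4
σ(5) = 3 → σ⁻¹(3) = 5

σ⁻¹ = [4 2 5 3 1]


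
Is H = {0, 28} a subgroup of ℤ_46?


Subgroup test for H = {0, 28} in (ℤ_46, +):
(1) 0 ∈ H? Yes
(2) Closure: for all a,b ∈ H, (a+b) mod 46 ∈ H? No  [counterexample: 28 + 28 = 10 ∉ H]
(3) Inverses: for all a ∈ H, -a mod 46 ∈ H? No

No, H is not a subgroup of ℤ_46


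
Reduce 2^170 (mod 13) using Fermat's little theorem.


Fermat's little theorem: if p is prime and gcd(a,p)=1, then a^(p-1) ≡ 1 (mod p)
p = 13 is prime, gcd(2,13) = 1
Reduce exponent: 170 mod 12 = 2
So 2^170 ≡ 2^2 (mod 13)
2^2 mod 13 = 4

2^170 ≡ 4 (mod 13)


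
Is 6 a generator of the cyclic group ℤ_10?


g generates ℤ_n iff gcd(g, n) = 1
gcd(6, 10) = 2
Since gcd = 2 ≠ 1, ⟨6⟩ has order 5 < 10, so 6 is not a generator.

No, 6 does not generate ℤ_10


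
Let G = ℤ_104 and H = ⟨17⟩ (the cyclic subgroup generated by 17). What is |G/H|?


|⟨17⟩| = n / gcd(17, 104) = 104 / 1 = 104
H is normal (ℤ_104 is abelian).
|G/H| = |G| / |H| = 104 / 104 = 1

|G/H| = 1


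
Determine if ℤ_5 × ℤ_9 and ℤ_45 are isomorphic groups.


Comparing ℤ_5 × ℤ_9 and ℤ_45:
gcd(5,9) = 1, so ℤ_5 × ℤ_9 ≅ ℤ_45 (CRT)

Yes, ℤ_5 × ℤ_9 ≅ ℤ_45


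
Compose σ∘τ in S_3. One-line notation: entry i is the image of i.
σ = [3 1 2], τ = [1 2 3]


σ∘τ: apply τ first, then σ
1 →τ 1 →σ 3
2 →τ 2 →σ 1
3 →τ 3 →σ 2

σ∘τ = [3 1 2]


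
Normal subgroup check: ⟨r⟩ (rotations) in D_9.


H = ⟨r⟩ (rotations) in D_9
The rotation subgroup ⟨r⟩ has index 2 in D_9, so it is normal

Yes, normal subgroup


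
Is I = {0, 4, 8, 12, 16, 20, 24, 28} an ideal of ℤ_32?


Check ideal conditions for I = {0, 4, 8, 12, 16, 20, 24, 28} in ℤ_32:
(1) I is an additive subgroup? Yes
(2) For r ∈ ℤ_32 and a ∈ I: r·a ∈ I? Yes

Yes, I is an ideal of ℤ_32


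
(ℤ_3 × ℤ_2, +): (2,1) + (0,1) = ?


Operation: componentwise addition mod (3, 2)
(2,1) + (0,1) = ((a₁+b₁) mod 3, (a₂+b₂) mod 2) with a = (2,1), b = (0,1)

(2,1) + (0,1) = (2,0)


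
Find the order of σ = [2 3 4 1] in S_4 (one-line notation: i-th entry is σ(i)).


Cycle decomposition: (1 2 3 4)
Cycle lengths: 4
Order = lcm(4) = 4

ord(σ) = 4


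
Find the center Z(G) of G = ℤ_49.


Z(G) = {g ∈ G | gx = xg for all x ∈ G}
ℤ_49 is abelian, so Z(G) = G

Z(ℤ_49) = ℤ_49


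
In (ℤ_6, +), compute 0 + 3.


Operation: addition mod 6
0 + 3 = (a + b) mod 6 with a = 0, b = 3

0 + 3 = 3


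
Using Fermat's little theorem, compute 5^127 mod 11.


Fermat's little theorem: if p is prime and gcd(a,p)=1, then a^(p-1) ≡ 1 (mod p)
p = 11 is prime, gcd(5,11) = 1
Reduce exponent: 127 mod 10 = 7
So 5^127 ≡ 5^7 (mod 11)
5^7 mod 11 = 3

5^127 ≡ 3 (mod 11)


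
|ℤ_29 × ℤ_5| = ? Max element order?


|ℤ_29 × ℤ_5| = 29 × 5 = 145
Max element order = lcm(29,5) = 145
Cyclic? Yes (gcd=1)

|ℤ_29×ℤ_5| = 145, max element order = 145


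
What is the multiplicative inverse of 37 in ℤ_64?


Use the extended Euclidean algorithm to write 1 = 37·s + 64·t; then s mod 64 is the inverse.
Euclidean algorithm:
  37 = 0·64 + 37
  64 = 1·37 + 27
  37 = 1·27 + 10
  27 = 2·10 + 7
  10 = 1·7 + 3
  7 = 2·3 + 1
  3 = 3·1 + 0
gcd(37,64) = 1
Back-substitution gives: 37·(-19) + 64·(11) = 1
So 37⁻¹ ≡ -19 ≡ 45 (mod 64)
Check: 37 × 45 = 1665 ≡ 1 (mod 64) ✓

37⁻¹ ≡ 45 (mod 64)


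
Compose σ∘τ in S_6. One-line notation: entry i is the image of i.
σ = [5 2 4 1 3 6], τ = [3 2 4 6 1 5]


σ∘τ: apply τ first, then σ
1 →τ 3 →σ 4
2 →τ 2 →σ 2
3 →τ 4 →σ 1
4 →τ 6 →σ 6
5 →τ 1 →σ 5
6 →τ 5 →σ 3

σ∘τ = [4 2 1 6 5 3]


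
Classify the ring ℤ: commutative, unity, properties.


integers form a commutative ring with unity 1; no zero divisors
Commutative: Yes
Integral domain: Yes
Has unity: Yes

ℤ: Commutative=Yes, Unity=Yes


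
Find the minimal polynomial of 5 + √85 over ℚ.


Let α = 5 + √85. Then α - 5 = √85, so (α - 5)² = 85, giving α² - 10α - 60 = 0. Degree 2 and α ∉ ℚ, so this is the minimal polynomial.

Minimal polynomial: x² - 10x - 60


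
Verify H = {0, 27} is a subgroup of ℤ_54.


Subgroup test for H = {0, 27} in (ℤ_54, +):
(1) 0 ∈ H? Yes
(2) Closure: for all a,b ∈ H, (a+b) mod 54 ∈ H? Yes
(3) Inverses: for all a ∈ H, -a mod 54 ∈ H? Yes

Yes, H is a subgroup of ℤ_54


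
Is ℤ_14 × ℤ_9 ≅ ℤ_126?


Comparing ℤ_14 × ℤ_9 and ℤ_126:
gcd(14,9) = 1, so ℤ_14 × ℤ_9 ≅ ℤ_126 (CRT)

Yes, ℤ_14 × ℤ_9 ≅ ℤ_126


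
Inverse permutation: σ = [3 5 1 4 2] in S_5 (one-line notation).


To find σ⁻¹, swap domain and range:
σ(1) = 3 → σ⁻¹(3) = 1
σ(2) = 5 → σ⁻¹(5) = 2
σ(3) = 1 → σ⁻¹(1) = 3
σ(4) = 4 → σ⁻¹(4) = 4
σ(5) = 2 → σ⁻¹(2) = 5

σ⁻¹ = [3 5 1 4 2]


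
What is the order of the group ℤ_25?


ℤ_n has n elements.

|ℤ_25| = 25


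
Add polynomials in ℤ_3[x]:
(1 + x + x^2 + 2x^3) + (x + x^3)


Add coefficients mod 3:
x^0: 1 + 0 = 1 (mod 3)
x^1: 1 + 1 = 2 (mod 3)
x^2: 1 + 0 = 1 (mod 3)
x^3: 2 + 1 = 0 (mod 3)
Result: 1 + 2x + x^2

f + g = 1 + 2x + x^2


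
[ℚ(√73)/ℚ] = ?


√73 has minimal polynomial x² - 73 (irreducible over ℚ since 73 is squarefree)

[ℚ(√73)/ℚ] = 2


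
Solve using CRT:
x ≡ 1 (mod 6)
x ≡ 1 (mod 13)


m₁ = 6, m₂ = 13, gcd = 1, so CRT applies. M = m₁·m₂ = 78
Let M₁ = M/m₁ = 13, M₂ = M/m₂ = 6
Find y₁ ≡ M₁⁻¹ (mod m₁): 13⁻¹ ≡ 1 (mod 6)
Find y₂ ≡ M₂⁻¹ (mod m₂): 6⁻¹ ≡ 11 (mod 13)
x = a₁·M₁·y₁ + a₂·M₂·y₂ = 1·13·1 + 1·6·11 = 79
Reduce mod 78: x ≡ 1
Check: 1 mod 6 = 1 ✓, 1 mod 13 = 1 ✓

x ≡ 1 (mod 78)
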